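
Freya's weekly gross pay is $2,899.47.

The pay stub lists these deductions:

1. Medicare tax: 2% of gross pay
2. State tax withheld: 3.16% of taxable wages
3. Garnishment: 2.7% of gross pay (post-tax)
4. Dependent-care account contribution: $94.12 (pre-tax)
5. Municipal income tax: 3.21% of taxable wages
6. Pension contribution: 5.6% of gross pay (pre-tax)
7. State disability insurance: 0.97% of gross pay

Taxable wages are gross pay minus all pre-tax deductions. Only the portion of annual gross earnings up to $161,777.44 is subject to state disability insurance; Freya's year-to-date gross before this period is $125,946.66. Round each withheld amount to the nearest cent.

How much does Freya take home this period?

$2,310.22

Pension contribution: $2,899.47 × 0.056 = $162.37
Dependent-care account contribution: $94.12
Pre-tax total = $162.37 + $94.12 = $256.49
Taxable wages = $2,899.47 − $256.49 = $2,642.98
Municipal income tax: $2,642.98 × 0.0321 = $84.84
State tax withheld: $2,642.98 × 0.0316 = $83.52
Medicare tax: $2,899.47 × 0.02 = $57.99
State disability insurance: cap not yet reached, full $2,899.47 is subject → $2,899.47 × 0.0097 = $28.12
Garnishment: $2,899.47 × 0.027 = $78.29
Total deductions = $162.37 + $94.12 + $84.84 + $83.52 + $57.99 + $28.12 + $78.29 = $589.25
Net pay = $2,899.47 − $589.25 = $2,310.22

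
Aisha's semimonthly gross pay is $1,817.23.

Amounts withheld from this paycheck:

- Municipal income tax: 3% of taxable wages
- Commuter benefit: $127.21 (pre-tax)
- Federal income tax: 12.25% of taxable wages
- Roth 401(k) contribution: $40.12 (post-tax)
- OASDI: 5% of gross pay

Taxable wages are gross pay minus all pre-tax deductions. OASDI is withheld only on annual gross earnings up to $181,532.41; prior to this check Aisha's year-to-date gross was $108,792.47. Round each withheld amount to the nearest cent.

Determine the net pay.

Commuter benefit: $127.21
Taxable wages = $1,817.23 − $127.21 = $1,690.02
Municipal income tax: $1,690.02 × 0.03 = $50.70
Federal income tax: $1,690.02 × 0.1225 = $207.03
OASDI: cap not yet reached, full $1,817.23 is subject → $1,817.23 × 0.05 = $90.86
Roth 401(k) contribution: $40.12
Total deductions = $127.21 + $50.70 + $207.03 + $90.86 + $40.12 = $515.92
Net pay = $1,817.23 − $515.92 = $1,301.31

$1,301.31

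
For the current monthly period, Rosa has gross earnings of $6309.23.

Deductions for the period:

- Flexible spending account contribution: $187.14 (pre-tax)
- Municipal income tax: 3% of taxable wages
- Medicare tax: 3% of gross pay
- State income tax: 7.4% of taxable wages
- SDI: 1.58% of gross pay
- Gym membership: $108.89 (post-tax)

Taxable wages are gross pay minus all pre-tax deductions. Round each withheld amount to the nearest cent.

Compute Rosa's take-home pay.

Flexible spending account contribution: $187.14
Taxable wages = $6309.23 − $187.14 = $6122.09
State income tax: $6122.09 × 0.074 = $453.03
Municipal income tax: $6122.09 × 0.03 = $183.66
Medicare tax: $6309.23 × 0.03 = $189.28
SDI: $6309.23 × 0.0158 = $99.69
Gym membership: $108.89
Total deductions = $187.14 + $453.03 + $183.66 + $189.28 + $99.69 + $108.89 = $1221.69
Net pay = $6309.23 − $1221.69 = $5087.54

$5087.54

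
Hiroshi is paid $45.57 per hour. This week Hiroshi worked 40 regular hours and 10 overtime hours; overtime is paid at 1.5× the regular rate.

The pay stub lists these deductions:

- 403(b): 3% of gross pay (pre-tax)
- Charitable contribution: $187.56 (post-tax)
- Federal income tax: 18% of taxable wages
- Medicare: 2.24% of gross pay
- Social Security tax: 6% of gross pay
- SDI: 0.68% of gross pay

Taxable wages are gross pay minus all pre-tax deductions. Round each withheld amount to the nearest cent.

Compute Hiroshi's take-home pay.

$1,582.43

Regular pay: 40 × $45.57 = $1,822.80
Overtime pay: 10 × $45.57 × 1.5 = $683.55
Gross pay = $1,822.80 + $683.55 = $2,506.35
403(b): $2,506.35 × 0.03 = $75.19
Taxable wages = $2,506.35 − $75.19 = $2,431.16
Federal income tax: $2,431.16 × 0.18 = $437.61
SDI: $2,506.35 × 0.0068 = $17.04
Medicare: $2,506.35 × 0.0224 = $56.14
Social Security tax: $2,506.35 × 0.06 = $150.38
Charitable contribution: $187.56
Total deductions = $75.19 + $437.61 + $17.04 + $56.14 + $150.38 + $187.56 = $923.92
Net pay = $2,506.35 − $923.92 = $1,582.43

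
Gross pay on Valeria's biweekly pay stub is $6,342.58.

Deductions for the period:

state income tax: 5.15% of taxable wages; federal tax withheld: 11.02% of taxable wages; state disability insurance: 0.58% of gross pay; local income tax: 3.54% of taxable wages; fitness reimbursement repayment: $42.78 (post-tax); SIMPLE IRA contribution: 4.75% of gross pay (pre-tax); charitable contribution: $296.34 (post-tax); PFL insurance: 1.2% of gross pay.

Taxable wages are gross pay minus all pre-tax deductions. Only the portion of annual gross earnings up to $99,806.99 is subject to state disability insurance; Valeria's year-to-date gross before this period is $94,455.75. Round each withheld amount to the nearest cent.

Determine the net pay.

SIMPLE IRA contribution: $6,342.58 × 0.0475 = $301.27
Taxable wages = $6,342.58 − $301.27 = $6,041.31
State income tax: $6,041.31 × 0.0515 = $311.13
Federal tax withheld: $6,041.31 × 0.1102 = $665.75
Local income tax: $6,041.31 × 0.0354 = $213.86
State disability insurance: only $99,806.99 − $94,455.75 = $5,351.24 of this check is subject → $5,351.24 × 0.0058 = $31.04
PFL insurance: $6,342.58 × 0.012 = $76.11
Charitable contribution: $296.34
Fitness reimbursement repayment: $42.78
Total deductions = $301.27 + $311.13 + $665.75 + $213.86 + $31.04 + $76.11 + $296.34 + $42.78 = $1,938.28
Net pay = $6,342.58 − $1,938.28 = $4,404.30

$4,404.30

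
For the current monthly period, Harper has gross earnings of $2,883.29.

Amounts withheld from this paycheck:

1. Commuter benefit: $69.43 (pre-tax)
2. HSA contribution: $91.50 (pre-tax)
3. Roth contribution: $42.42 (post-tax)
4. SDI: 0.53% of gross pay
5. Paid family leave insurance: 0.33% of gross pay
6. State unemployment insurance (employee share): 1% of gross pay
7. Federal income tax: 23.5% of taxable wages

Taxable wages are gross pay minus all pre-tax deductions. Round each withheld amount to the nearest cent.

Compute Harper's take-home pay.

HSA contribution: $91.50
Commuter benefit: $69.43
Pre-tax total = $91.50 + $69.43 = $160.93
Taxable wages = $2,883.29 − $160.93 = $2,722.36
Federal income tax: $2,722.36 × 0.235 = $639.75
State unemployment insurance (employee share): $2,883.29 × 0.01 = $28.83
SDI: $2,883.29 × 0.0053 = $15.28
Paid family leave insurance: $2,883.29 × 0.0033 = $9.51
Roth contribution: $42.42
Total deductions = $91.50 + $69.43 + $639.75 + $28.83 + $15.28 + $9.51 + $42.42 = $896.72
Net pay = $2,883.29 − $896.72 = $1,986.57

$1,986.57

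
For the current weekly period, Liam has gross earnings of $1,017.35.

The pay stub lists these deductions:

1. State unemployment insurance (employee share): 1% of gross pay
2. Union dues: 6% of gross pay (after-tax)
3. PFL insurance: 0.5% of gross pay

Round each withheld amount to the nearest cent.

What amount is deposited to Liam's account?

$941.05

PFL insurance: $1,017.35 × 0.005 = $5.09
State unemployment insurance (employee share): $1,017.35 × 0.01 = $10.17
Union dues: $1,017.35 × 0.06 = $61.04
Total deductions = $5.09 + $10.17 + $61.04 = $76.30
Net pay = $1,017.35 − $76.30 = $941.05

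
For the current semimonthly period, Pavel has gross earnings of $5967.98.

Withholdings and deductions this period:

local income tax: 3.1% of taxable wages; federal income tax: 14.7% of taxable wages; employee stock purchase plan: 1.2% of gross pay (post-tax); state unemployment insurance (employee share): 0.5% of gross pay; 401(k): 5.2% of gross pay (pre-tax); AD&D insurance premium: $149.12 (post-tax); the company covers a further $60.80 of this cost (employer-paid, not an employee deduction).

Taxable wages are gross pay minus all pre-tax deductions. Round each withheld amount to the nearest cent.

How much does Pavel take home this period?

401(k): $5967.98 × 0.052 = $310.33
Taxable wages = $5967.98 − $310.33 = $5657.65
Local income tax: $5657.65 × 0.031 = $175.39
Federal income tax: $5657.65 × 0.147 = $831.67
State unemployment insurance (employee share): $5967.98 × 0.005 = $29.84
Employee stock purchase plan: $5967.98 × 0.012 = $71.62
AD&D insurance premium: $149.12
(Employer's $60.80 toward AD&D insurance premium is not withheld from the employee.)
Total deductions = $310.33 + $175.39 + $831.67 + $29.84 + $71.62 + $149.12 = $1567.97
Net pay = $5967.98 − $1567.97 = $4400.01

$4400.01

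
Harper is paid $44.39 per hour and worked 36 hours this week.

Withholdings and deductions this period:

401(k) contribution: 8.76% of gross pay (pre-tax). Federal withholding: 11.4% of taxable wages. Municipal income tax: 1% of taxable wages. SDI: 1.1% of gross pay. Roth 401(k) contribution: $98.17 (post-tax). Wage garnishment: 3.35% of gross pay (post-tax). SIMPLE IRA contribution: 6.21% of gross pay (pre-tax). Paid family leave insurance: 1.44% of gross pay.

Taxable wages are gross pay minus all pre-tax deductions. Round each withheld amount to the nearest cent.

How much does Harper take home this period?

$998.03

Gross pay: 36 × $44.39 = $1,598.04
401(k) contribution: $1,598.04 × 0.0876 = $139.99
SIMPLE IRA contribution: $1,598.04 × 0.0621 = $99.24
Pre-tax total = $139.99 + $99.24 = $239.23
Taxable wages = $1,598.04 − $239.23 = $1,358.81
Municipal income tax: $1,358.81 × 0.01 = $13.59
Federal withholding: $1,358.81 × 0.114 = $154.90
Paid family leave insurance: $1,598.04 × 0.0144 = $23.01
SDI: $1,598.04 × 0.011 = $17.58
Roth 401(k) contribution: $98.17
Wage garnishment: $1,598.04 × 0.0335 = $53.53
Total deductions = $139.99 + $99.24 + $13.59 + $154.90 + $23.01 + $17.58 + $98.17 + $53.53 = $600.01
Net pay = $1,598.04 − $600.01 = $998.03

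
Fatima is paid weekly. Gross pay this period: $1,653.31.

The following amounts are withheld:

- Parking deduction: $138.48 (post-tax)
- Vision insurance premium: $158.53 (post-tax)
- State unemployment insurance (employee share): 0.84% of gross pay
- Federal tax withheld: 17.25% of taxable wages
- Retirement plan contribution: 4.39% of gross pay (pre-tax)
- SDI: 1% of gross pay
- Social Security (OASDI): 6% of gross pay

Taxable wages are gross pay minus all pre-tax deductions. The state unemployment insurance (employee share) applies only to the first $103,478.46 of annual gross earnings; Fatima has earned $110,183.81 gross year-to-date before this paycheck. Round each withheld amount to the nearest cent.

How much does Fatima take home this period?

$895.31

Retirement plan contribution: $1,653.31 × 0.0439 = $72.58
Taxable wages = $1,653.31 − $72.58 = $1,580.73
Federal tax withheld: $1,580.73 × 0.1725 = $272.68
SDI: $1,653.31 × 0.01 = $16.53
State unemployment insurance (employee share): annual cap $103,478.46 already reached (YTD $110,183.81), so $0.00
Social Security (OASDI): $1,653.31 × 0.06 = $99.20
Vision insurance premium: $158.53
Parking deduction: $138.48
Total deductions = $72.58 + $272.68 + $16.53 + $0.00 + $99.20 + $158.53 + $138.48 = $758.00
Net pay = $1,653.31 − $758.00 = $895.31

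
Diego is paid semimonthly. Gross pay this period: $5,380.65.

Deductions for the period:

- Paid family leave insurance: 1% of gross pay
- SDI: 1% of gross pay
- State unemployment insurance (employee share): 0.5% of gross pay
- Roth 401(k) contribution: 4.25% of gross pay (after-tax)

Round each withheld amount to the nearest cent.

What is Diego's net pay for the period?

$5,017.45

State unemployment insurance (employee share): $5,380.65 × 0.005 = $26.90
Paid family leave insurance: $5,380.65 × 0.01 = $53.81
SDI: $5,380.65 × 0.01 = $53.81
Roth 401(k) contribution: $5,380.65 × 0.0425 = $228.68
Total deductions = $26.90 + $53.81 + $53.81 + $228.68 = $363.20
Net pay = $5,380.65 − $363.20 = $5,017.45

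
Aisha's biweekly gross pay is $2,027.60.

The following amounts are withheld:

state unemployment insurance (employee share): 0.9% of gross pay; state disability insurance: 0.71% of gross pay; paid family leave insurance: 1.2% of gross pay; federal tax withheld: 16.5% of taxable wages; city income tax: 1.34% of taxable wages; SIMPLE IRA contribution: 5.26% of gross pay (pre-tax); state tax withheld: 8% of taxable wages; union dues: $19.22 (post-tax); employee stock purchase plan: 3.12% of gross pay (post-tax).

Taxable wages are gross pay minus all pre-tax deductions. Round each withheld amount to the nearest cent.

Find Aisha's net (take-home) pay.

SIMPLE IRA contribution: $2,027.60 × 0.0526 = $106.65
Taxable wages = $2,027.60 − $106.65 = $1,920.95
City income tax: $1,920.95 × 0.0134 = $25.74
Federal tax withheld: $1,920.95 × 0.165 = $316.96
State tax withheld: $1,920.95 × 0.08 = $153.68
State unemployment insurance (employee share): $2,027.60 × 0.009 = $18.25
Paid family leave insurance: $2,027.60 × 0.012 = $24.33
State disability insurance: $2,027.60 × 0.0071 = $14.40
Employee stock purchase plan: $2,027.60 × 0.0312 = $63.26
Union dues: $19.22
Total deductions = $106.65 + $25.74 + $316.96 + $153.68 + $18.25 + $24.33 + $14.40 + $63.26 + $19.22 = $742.49
Net pay = $2,027.60 − $742.49 = $1,285.11

$1,285.11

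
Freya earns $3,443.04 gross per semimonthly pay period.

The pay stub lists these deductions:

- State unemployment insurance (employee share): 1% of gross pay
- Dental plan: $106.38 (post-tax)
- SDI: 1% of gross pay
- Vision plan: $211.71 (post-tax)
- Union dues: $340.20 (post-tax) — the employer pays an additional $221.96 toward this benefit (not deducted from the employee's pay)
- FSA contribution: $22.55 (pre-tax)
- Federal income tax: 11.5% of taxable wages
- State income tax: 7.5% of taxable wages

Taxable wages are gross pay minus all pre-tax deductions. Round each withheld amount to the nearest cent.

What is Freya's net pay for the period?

$2,043.44

FSA contribution: $22.55
Taxable wages = $3,443.04 − $22.55 = $3,420.49
Federal income tax: $3,420.49 × 0.115 = $393.36
State income tax: $3,420.49 × 0.075 = $256.54
SDI: $3,443.04 × 0.01 = $34.43
State unemployment insurance (employee share): $3,443.04 × 0.01 = $34.43
Union dues: $340.20
Dental plan: $106.38
Vision plan: $211.71
(Employer's $221.96 toward union dues is not withheld from the employee.)
Total deductions = $22.55 + $393.36 + $256.54 + $34.43 + $34.43 + $340.20 + $106.38 + $211.71 = $1,399.60
Net pay = $3,443.04 − $1,399.60 = $2,043.44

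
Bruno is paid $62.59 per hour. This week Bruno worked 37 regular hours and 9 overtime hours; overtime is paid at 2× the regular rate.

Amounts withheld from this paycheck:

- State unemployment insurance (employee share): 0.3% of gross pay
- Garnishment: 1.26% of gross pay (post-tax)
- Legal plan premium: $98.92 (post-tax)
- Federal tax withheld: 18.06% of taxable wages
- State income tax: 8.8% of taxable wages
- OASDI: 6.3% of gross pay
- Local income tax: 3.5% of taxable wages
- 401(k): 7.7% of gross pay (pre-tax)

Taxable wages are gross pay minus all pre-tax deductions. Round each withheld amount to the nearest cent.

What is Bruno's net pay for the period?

$1843.24

Regular pay: 37 × $62.59 = $2315.83
Overtime pay: 9 × $62.59 × 2 = $1126.62
Gross pay = $2315.83 + $1126.62 = $3442.45
401(k): $3442.45 × 0.077 = $265.07
Taxable wages = $3442.45 − $265.07 = $3177.38
Local income tax: $3177.38 × 0.035 = $111.21
Federal tax withheld: $3177.38 × 0.1806 = $573.83
State income tax: $3177.38 × 0.088 = $279.61
OASDI: $3442.45 × 0.063 = $216.87
State unemployment insurance (employee share): $3442.45 × 0.003 = $10.33
Garnishment: $3442.45 × 0.0126 = $43.37
Legal plan premium: $98.92
Total deductions = $265.07 + $111.21 + $573.83 + $279.61 + $216.87 + $10.33 + $43.37 + $98.92 = $1599.21
Net pay = $3442.45 − $1599.21 = $1843.24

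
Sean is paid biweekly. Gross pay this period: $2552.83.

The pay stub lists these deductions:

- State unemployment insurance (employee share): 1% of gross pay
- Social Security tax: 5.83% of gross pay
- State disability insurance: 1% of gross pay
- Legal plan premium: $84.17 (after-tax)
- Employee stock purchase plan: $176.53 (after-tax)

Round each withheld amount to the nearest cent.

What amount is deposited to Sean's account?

State disability insurance: $2552.83 × 0.01 = $25.53
Social Security tax: $2552.83 × 0.0583 = $148.83
State unemployment insurance (employee share): $2552.83 × 0.01 = $25.53
Employee stock purchase plan: $176.53
Legal plan premium: $84.17
Total deductions = $25.53 + $148.83 + $25.53 + $176.53 + $84.17 = $460.59
Net pay = $2552.83 − $460.59 = $2092.24

$2092.24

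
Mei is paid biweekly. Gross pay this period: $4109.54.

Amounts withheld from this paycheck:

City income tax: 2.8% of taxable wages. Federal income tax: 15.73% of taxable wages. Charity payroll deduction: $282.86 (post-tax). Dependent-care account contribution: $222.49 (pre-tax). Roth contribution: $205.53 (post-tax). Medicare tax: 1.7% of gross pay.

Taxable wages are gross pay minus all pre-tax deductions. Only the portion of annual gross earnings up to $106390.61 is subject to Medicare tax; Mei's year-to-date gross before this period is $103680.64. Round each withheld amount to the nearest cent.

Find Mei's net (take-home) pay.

$2632.32

Dependent-care account contribution: $222.49
Taxable wages = $4109.54 − $222.49 = $3887.05
City income tax: $3887.05 × 0.028 = $108.84
Federal income tax: $3887.05 × 0.1573 = $611.43
Medicare tax: only $106390.61 − $103680.64 = $2709.97 of this check is subject → $2709.97 × 0.017 = $46.07
Roth contribution: $205.53
Charity payroll deduction: $282.86
Total deductions = $222.49 + $108.84 + $611.43 + $46.07 + $205.53 + $282.86 = $1477.22
Net pay = $4109.54 − $1477.22 = $2632.32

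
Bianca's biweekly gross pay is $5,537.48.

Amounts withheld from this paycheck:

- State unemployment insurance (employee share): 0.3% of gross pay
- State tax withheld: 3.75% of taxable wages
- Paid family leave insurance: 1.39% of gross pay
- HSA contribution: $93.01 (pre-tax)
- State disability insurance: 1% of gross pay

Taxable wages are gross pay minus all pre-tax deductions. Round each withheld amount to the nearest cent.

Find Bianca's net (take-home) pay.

$5,091.35

HSA contribution: $93.01
Taxable wages = $5,537.48 − $93.01 = $5,444.47
State tax withheld: $5,444.47 × 0.0375 = $204.17
State unemployment insurance (employee share): $5,537.48 × 0.003 = $16.61
State disability insurance: $5,537.48 × 0.01 = $55.37
Paid family leave insurance: $5,537.48 × 0.0139 = $76.97
Total deductions = $93.01 + $204.17 + $16.61 + $55.37 + $76.97 = $446.13
Net pay = $5,537.48 − $446.13 = $5,091.35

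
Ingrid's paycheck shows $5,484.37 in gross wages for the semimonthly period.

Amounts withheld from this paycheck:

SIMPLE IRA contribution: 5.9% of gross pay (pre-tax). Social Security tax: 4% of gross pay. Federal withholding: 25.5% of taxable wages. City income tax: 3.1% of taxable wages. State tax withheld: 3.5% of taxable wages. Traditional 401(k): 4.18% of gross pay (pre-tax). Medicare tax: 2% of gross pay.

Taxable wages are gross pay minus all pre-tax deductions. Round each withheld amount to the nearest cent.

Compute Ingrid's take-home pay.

SIMPLE IRA contribution: $5,484.37 × 0.059 = $323.58
Traditional 401(k): $5,484.37 × 0.0418 = $229.25
Pre-tax total = $323.58 + $229.25 = $552.83
Taxable wages = $5,484.37 − $552.83 = $4,931.54
City income tax: $4,931.54 × 0.031 = $152.88
State tax withheld: $4,931.54 × 0.035 = $172.60
Federal withholding: $4,931.54 × 0.255 = $1,257.54
Medicare tax: $5,484.37 × 0.02 = $109.69
Social Security tax: $5,484.37 × 0.04 = $219.37
Total deductions = $323.58 + $229.25 + $152.88 + $172.60 + $1,257.54 + $109.69 + $219.37 = $2,464.91
Net pay = $5,484.37 − $2,464.91 = $3,019.46

$3,019.46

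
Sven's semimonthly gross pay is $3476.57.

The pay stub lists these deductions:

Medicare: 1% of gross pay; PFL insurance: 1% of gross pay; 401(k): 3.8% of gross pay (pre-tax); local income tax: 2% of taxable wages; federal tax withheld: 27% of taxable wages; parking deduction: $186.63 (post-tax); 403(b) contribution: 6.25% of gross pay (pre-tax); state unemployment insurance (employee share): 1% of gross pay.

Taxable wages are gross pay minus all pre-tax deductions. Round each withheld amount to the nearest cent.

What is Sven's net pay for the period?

$1929.35

401(k): $3476.57 × 0.038 = $132.11
403(b) contribution: $3476.57 × 0.0625 = $217.29
Pre-tax total = $132.11 + $217.29 = $349.40
Taxable wages = $3476.57 − $349.40 = $3127.17
Federal tax withheld: $3127.17 × 0.27 = $844.34
Local income tax: $3127.17 × 0.02 = $62.54
Medicare: $3476.57 × 0.01 = $34.77
PFL insurance: $3476.57 × 0.01 = $34.77
State unemployment insurance (employee share): $3476.57 × 0.01 = $34.77
Parking deduction: $186.63
Total deductions = $132.11 + $217.29 + $844.34 + $62.54 + $34.77 + $34.77 + $34.77 + $186.63 = $1547.22
Net pay = $3476.57 − $1547.22 = $1929.35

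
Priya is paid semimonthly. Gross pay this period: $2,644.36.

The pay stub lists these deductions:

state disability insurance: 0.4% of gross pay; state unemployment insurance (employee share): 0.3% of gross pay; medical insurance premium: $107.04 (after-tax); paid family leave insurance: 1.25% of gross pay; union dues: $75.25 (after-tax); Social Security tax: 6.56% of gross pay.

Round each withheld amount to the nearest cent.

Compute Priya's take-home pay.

Paid family leave insurance: $2,644.36 × 0.0125 = $33.05
State unemployment insurance (employee share): $2,644.36 × 0.003 = $7.93
Social Security tax: $2,644.36 × 0.0656 = $173.47
State disability insurance: $2,644.36 × 0.004 = $10.58
Medical insurance premium: $107.04
Union dues: $75.25
Total deductions = $33.05 + $7.93 + $173.47 + $10.58 + $107.04 + $75.25 = $407.32
Net pay = $2,644.36 − $407.32 = $2,237.04

$2,237.04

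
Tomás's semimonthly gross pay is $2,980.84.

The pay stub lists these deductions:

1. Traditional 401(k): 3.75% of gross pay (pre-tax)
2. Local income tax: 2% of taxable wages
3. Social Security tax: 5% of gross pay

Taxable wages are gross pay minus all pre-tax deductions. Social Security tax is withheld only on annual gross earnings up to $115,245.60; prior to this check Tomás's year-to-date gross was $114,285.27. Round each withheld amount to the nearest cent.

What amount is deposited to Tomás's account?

Traditional 401(k): $2,980.84 × 0.0375 = $111.78
Taxable wages = $2,980.84 − $111.78 = $2,869.06
Local income tax: $2,869.06 × 0.02 = $57.38
Social Security tax: only $115,245.60 − $114,285.27 = $960.33 of this check is subject → $960.33 × 0.05 = $48.02
Total deductions = $111.78 + $57.38 + $48.02 = $217.18
Net pay = $2,980.84 − $217.18 = $2,763.66

$2,763.66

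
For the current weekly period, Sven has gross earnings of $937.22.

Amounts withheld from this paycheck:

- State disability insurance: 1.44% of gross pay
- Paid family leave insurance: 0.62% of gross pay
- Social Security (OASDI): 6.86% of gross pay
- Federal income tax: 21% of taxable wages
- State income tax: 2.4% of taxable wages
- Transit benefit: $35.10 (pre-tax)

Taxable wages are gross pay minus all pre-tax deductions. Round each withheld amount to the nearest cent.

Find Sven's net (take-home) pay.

Transit benefit: $35.10
Taxable wages = $937.22 − $35.10 = $902.12
State income tax: $902.12 × 0.024 = $21.65
Federal income tax: $902.12 × 0.21 = $189.45
Social Security (OASDI): $937.22 × 0.0686 = $64.29
Paid family leave insurance: $937.22 × 0.0062 = $5.81
State disability insurance: $937.22 × 0.0144 = $13.50
Total deductions = $35.10 + $21.65 + $189.45 + $64.29 + $5.81 + $13.50 = $329.80
Net pay = $937.22 − $329.80 = $607.42

$607.42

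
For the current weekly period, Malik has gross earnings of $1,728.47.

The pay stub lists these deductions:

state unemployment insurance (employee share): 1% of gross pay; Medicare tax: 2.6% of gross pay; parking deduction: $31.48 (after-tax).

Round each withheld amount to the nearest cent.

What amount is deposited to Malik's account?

$1,634.77

Medicare tax: $1,728.47 × 0.026 = $44.94
State unemployment insurance (employee share): $1,728.47 × 0.01 = $17.28
Parking deduction: $31.48
Total deductions = $44.94 + $17.28 + $31.48 = $93.70
Net pay = $1,728.47 − $93.70 = $1,634.77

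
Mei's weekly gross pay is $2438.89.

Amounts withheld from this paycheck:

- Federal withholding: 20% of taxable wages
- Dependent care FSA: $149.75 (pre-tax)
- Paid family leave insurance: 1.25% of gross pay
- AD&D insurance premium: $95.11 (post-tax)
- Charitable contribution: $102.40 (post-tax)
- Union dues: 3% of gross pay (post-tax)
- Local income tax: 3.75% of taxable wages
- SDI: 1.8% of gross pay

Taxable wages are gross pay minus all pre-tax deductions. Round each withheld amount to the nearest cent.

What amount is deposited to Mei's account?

$1400.40

Dependent care FSA: $149.75
Taxable wages = $2438.89 − $149.75 = $2289.14
Local income tax: $2289.14 × 0.0375 = $85.84
Federal withholding: $2289.14 × 0.2 = $457.83
SDI: $2438.89 × 0.018 = $43.90
Paid family leave insurance: $2438.89 × 0.0125 = $30.49
AD&D insurance premium: $95.11
Charitable contribution: $102.40
Union dues: $2438.89 × 0.03 = $73.17
Total deductions = $149.75 + $85.84 + $457.83 + $43.90 + $30.49 + $95.11 + $102.40 + $73.17 = $1038.49
Net pay = $2438.89 − $1038.49 = $1400.40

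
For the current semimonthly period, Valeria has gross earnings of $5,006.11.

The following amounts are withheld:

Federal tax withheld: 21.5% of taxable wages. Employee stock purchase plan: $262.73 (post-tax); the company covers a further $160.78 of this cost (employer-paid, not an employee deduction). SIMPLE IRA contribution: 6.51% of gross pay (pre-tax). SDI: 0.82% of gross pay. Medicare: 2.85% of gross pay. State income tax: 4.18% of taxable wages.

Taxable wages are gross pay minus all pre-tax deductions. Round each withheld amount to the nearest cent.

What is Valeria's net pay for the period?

$3,031.88

SIMPLE IRA contribution: $5,006.11 × 0.0651 = $325.90
Taxable wages = $5,006.11 − $325.90 = $4,680.21
Federal tax withheld: $4,680.21 × 0.215 = $1,006.25
State income tax: $4,680.21 × 0.0418 = $195.63
Medicare: $5,006.11 × 0.0285 = $142.67
SDI: $5,006.11 × 0.0082 = $41.05
Employee stock purchase plan: $262.73
(Employer's $160.78 toward employee stock purchase plan is not withheld from the employee.)
Total deductions = $325.90 + $1,006.25 + $195.63 + $142.67 + $41.05 + $262.73 = $1,974.23
Net pay = $5,006.11 − $1,974.23 = $3,031.88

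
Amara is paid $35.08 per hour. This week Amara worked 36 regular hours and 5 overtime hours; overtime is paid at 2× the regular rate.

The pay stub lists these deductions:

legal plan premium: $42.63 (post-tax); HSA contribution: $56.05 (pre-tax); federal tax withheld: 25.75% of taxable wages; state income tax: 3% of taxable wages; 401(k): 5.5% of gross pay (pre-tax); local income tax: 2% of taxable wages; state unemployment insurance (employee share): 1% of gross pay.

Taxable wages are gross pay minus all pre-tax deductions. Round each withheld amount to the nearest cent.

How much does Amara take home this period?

$958.42

Regular pay: 36 × $35.08 = $1,262.88
Overtime pay: 5 × $35.08 × 2 = $350.80
Gross pay = $1,262.88 + $350.80 = $1,613.68
401(k): $1,613.68 × 0.055 = $88.75
HSA contribution: $56.05
Pre-tax total = $88.75 + $56.05 = $144.80
Taxable wages = $1,613.68 − $144.80 = $1,468.88
Federal tax withheld: $1,468.88 × 0.2575 = $378.24
State income tax: $1,468.88 × 0.03 = $44.07
Local income tax: $1,468.88 × 0.02 = $29.38
State unemployment insurance (employee share): $1,613.68 × 0.01 = $16.14
Legal plan premium: $42.63
Total deductions = $88.75 + $56.05 + $378.24 + $44.07 + $29.38 + $16.14 + $42.63 = $655.26
Net pay = $1,613.68 − $655.26 = $958.42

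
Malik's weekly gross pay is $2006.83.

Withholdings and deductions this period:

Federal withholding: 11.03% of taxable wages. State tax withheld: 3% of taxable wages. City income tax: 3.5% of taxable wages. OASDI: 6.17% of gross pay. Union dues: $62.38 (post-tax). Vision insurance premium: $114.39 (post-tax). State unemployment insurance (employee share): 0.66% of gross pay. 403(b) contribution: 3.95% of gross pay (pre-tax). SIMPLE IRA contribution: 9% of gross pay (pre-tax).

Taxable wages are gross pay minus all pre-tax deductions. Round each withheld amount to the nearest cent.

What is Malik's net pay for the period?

$1126.87

403(b) contribution: $2006.83 × 0.0395 = $79.27
SIMPLE IRA contribution: $2006.83 × 0.09 = $180.61
Pre-tax total = $79.27 + $180.61 = $259.88
Taxable wages = $2006.83 − $259.88 = $1746.95
Federal withholding: $1746.95 × 0.1103 = $192.69
State tax withheld: $1746.95 × 0.03 = $52.41
City income tax: $1746.95 × 0.035 = $61.14
State unemployment insurance (employee share): $2006.83 × 0.0066 = $13.25
OASDI: $2006.83 × 0.0617 = $123.82
Union dues: $62.38
Vision insurance premium: $114.39
Total deductions = $79.27 + $180.61 + $192.69 + $52.41 + $61.14 + $13.25 + $123.82 + $62.38 + $114.39 = $879.96
Net pay = $2006.83 − $879.96 = $1126.87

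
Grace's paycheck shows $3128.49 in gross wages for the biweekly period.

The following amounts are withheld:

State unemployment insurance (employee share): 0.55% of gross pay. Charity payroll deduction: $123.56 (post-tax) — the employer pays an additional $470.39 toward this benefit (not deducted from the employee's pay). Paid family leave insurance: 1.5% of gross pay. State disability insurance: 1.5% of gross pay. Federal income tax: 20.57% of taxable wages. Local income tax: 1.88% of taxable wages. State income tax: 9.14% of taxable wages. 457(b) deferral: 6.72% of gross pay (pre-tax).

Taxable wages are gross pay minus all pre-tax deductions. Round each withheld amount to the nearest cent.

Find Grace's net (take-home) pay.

457(b) deferral: $3128.49 × 0.0672 = $210.23
Taxable wages = $3128.49 − $210.23 = $2918.26
Local income tax: $2918.26 × 0.0188 = $54.86
Federal income tax: $2918.26 × 0.2057 = $600.29
State income tax: $2918.26 × 0.0914 = $266.73
State unemployment insurance (employee share): $3128.49 × 0.0055 = $17.21
Paid family leave insurance: $3128.49 × 0.015 = $46.93
State disability insurance: $3128.49 × 0.015 = $46.93
Charity payroll deduction: $123.56
(Employer's $470.39 toward charity payroll deduction is not withheld from the employee.)
Total deductions = $210.23 + $54.86 + $600.29 + $266.73 + $17.21 + $46.93 + $46.93 + $123.56 = $1366.74
Net pay = $3128.49 − $1366.74 = $1761.75

$1761.75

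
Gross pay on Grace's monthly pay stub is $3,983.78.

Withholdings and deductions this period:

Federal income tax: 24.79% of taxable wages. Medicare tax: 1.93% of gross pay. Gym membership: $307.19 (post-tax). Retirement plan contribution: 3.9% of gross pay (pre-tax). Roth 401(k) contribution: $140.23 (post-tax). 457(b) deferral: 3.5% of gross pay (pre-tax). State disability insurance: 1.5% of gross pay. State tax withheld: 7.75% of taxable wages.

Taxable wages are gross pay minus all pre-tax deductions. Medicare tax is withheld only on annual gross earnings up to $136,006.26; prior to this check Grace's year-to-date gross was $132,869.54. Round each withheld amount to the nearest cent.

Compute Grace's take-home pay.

$1,920.86

Retirement plan contribution: $3,983.78 × 0.039 = $155.37
457(b) deferral: $3,983.78 × 0.035 = $139.43
Pre-tax total = $155.37 + $139.43 = $294.80
Taxable wages = $3,983.78 − $294.80 = $3,688.98
State tax withheld: $3,688.98 × 0.0775 = $285.90
Federal income tax: $3,688.98 × 0.2479 = $914.50
State disability insurance: $3,983.78 × 0.015 = $59.76
Medicare tax: only $136,006.26 − $132,869.54 = $3,136.72 of this check is subject → $3,136.72 × 0.0193 = $60.54
Gym membership: $307.19
Roth 401(k) contribution: $140.23
Total deductions = $155.37 + $139.43 + $285.90 + $914.50 + $59.76 + $60.54 + $307.19 + $140.23 = $2,062.92
Net pay = $3,983.78 − $2,062.92 = $1,920.86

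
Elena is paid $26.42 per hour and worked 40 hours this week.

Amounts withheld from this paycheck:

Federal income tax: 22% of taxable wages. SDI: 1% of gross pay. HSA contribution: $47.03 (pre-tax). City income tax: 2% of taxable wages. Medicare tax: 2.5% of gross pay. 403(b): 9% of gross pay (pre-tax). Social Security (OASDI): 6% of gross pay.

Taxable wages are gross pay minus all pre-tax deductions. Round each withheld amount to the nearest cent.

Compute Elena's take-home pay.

Gross pay: 40 × $26.42 = $1,056.80
403(b): $1,056.80 × 0.09 = $95.11
HSA contribution: $47.03
Pre-tax total = $95.11 + $47.03 = $142.14
Taxable wages = $1,056.80 − $142.14 = $914.66
City income tax: $914.66 × 0.02 = $18.29
Federal income tax: $914.66 × 0.22 = $201.23
Social Security (OASDI): $1,056.80 × 0.06 = $63.41
Medicare tax: $1,056.80 × 0.025 = $26.42
SDI: $1,056.80 × 0.01 = $10.57
Total deductions = $95.11 + $47.03 + $18.29 + $201.23 + $63.41 + $26.42 + $10.57 = $462.06
Net pay = $1,056.80 − $462.06 = $594.74

$594.74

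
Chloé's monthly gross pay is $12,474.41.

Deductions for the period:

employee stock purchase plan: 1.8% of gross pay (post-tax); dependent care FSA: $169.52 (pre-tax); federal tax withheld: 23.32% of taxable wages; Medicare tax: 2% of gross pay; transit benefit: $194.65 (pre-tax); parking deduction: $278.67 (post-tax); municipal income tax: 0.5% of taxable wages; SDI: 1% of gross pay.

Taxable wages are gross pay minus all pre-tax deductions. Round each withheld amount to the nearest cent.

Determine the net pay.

$8,348.14

Transit benefit: $194.65
Dependent care FSA: $169.52
Pre-tax total = $194.65 + $169.52 = $364.17
Taxable wages = $12,474.41 − $364.17 = $12,110.24
Federal tax withheld: $12,110.24 × 0.2332 = $2,824.11
Municipal income tax: $12,110.24 × 0.005 = $60.55
Medicare tax: $12,474.41 × 0.02 = $249.49
SDI: $12,474.41 × 0.01 = $124.74
Employee stock purchase plan: $12,474.41 × 0.018 = $224.54
Parking deduction: $278.67
Total deductions = $194.65 + $169.52 + $2,824.11 + $60.55 + $249.49 + $124.74 + $224.54 + $278.67 = $4,126.27
Net pay = $12,474.41 − $4,126.27 = $8,348.14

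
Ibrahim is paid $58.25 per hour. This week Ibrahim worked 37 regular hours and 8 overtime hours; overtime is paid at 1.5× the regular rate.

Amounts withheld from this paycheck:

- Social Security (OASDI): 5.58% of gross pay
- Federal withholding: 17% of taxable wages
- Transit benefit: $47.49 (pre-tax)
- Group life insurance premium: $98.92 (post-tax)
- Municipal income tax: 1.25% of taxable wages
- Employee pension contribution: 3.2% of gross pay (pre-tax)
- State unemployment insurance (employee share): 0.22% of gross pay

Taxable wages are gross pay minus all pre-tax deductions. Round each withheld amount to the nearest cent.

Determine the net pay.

$1,955.39

Regular pay: 37 × $58.25 = $2,155.25
Overtime pay: 8 × $58.25 × 1.5 = $699.00
Gross pay = $2,155.25 + $699.00 = $2,854.25
Transit benefit: $47.49
Employee pension contribution: $2,854.25 × 0.032 = $91.34
Pre-tax total = $47.49 + $91.34 = $138.83
Taxable wages = $2,854.25 − $138.83 = $2,715.42
Federal withholding: $2,715.42 × 0.17 = $461.62
Municipal income tax: $2,715.42 × 0.0125 = $33.94
State unemployment insurance (employee share): $2,854.25 × 0.0022 = $6.28
Social Security (OASDI): $2,854.25 × 0.0558 = $159.27
Group life insurance premium: $98.92
Total deductions = $47.49 + $91.34 + $461.62 + $33.94 + $6.28 + $159.27 + $98.92 = $898.86
Net pay = $2,854.25 − $898.86 = $1,955.39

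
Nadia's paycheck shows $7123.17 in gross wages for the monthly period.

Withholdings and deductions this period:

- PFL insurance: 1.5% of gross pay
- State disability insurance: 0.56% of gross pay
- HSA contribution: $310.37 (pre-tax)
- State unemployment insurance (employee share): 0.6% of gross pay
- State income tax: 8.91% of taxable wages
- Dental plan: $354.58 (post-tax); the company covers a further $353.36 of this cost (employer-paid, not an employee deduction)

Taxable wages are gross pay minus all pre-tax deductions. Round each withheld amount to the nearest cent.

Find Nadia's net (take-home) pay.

$5661.72

HSA contribution: $310.37
Taxable wages = $7123.17 − $310.37 = $6812.80
State income tax: $6812.80 × 0.0891 = $607.02
State unemployment insurance (employee share): $7123.17 × 0.006 = $42.74
State disability insurance: $7123.17 × 0.0056 = $39.89
PFL insurance: $7123.17 × 0.015 = $106.85
Dental plan: $354.58
(Employer's $353.36 toward dental plan is not withheld from the employee.)
Total deductions = $310.37 + $607.02 + $42.74 + $39.89 + $106.85 + $354.58 = $1461.45
Net pay = $7123.17 − $1461.45 = $5661.72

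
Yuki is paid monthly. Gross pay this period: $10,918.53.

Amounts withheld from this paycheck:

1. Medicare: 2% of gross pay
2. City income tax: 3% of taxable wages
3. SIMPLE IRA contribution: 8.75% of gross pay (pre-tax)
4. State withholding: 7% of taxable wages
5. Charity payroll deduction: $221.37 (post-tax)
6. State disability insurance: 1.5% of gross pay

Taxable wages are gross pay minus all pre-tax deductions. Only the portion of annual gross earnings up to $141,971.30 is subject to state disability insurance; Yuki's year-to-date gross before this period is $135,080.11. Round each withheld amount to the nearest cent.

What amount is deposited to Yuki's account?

SIMPLE IRA contribution: $10,918.53 × 0.0875 = $955.37
Taxable wages = $10,918.53 − $955.37 = $9,963.16
City income tax: $9,963.16 × 0.03 = $298.89
State withholding: $9,963.16 × 0.07 = $697.42
State disability insurance: only $141,971.30 − $135,080.11 = $6,891.19 of this check is subject → $6,891.19 × 0.015 = $103.37
Medicare: $10,918.53 × 0.02 = $218.37
Charity payroll deduction: $221.37
Total deductions = $955.37 + $298.89 + $697.42 + $103.37 + $218.37 + $221.37 = $2,494.79
Net pay = $10,918.53 − $2,494.79 = $8,423.74

$8,423.74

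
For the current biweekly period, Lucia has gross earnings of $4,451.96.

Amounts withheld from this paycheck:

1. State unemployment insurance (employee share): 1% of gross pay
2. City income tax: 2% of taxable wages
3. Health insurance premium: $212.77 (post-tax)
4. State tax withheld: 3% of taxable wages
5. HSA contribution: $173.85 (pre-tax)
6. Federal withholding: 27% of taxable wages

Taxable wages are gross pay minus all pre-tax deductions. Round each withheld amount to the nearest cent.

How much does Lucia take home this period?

HSA contribution: $173.85
Taxable wages = $4,451.96 − $173.85 = $4,278.11
State tax withheld: $4,278.11 × 0.03 = $128.34
City income tax: $4,278.11 × 0.02 = $85.56
Federal withholding: $4,278.11 × 0.27 = $1,155.09
State unemployment insurance (employee share): $4,451.96 × 0.01 = $44.52
Health insurance premium: $212.77
Total deductions = $173.85 + $128.34 + $85.56 + $1,155.09 + $44.52 + $212.77 = $1,800.13
Net pay = $4,451.96 − $1,800.13 = $2,651.83

$2,651.83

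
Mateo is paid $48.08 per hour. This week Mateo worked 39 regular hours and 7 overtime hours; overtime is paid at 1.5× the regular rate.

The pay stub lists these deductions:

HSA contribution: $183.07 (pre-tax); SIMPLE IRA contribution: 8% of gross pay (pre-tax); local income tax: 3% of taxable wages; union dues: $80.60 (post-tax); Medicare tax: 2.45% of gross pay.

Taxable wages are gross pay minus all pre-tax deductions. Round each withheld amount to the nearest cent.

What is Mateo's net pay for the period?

$1,807.39

Regular pay: 39 × $48.08 = $1,875.12
Overtime pay: 7 × $48.08 × 1.5 = $504.84
Gross pay = $1,875.12 + $504.84 = $2,379.96
SIMPLE IRA contribution: $2,379.96 × 0.08 = $190.40
HSA contribution: $183.07
Pre-tax total = $190.40 + $183.07 = $373.47
Taxable wages = $2,379.96 − $373.47 = $2,006.49
Local income tax: $2,006.49 × 0.03 = $60.19
Medicare tax: $2,379.96 × 0.0245 = $58.31
Union dues: $80.60
Total deductions = $190.40 + $183.07 + $60.19 + $58.31 + $80.60 = $572.57
Net pay = $2,379.96 − $572.57 = $1,807.39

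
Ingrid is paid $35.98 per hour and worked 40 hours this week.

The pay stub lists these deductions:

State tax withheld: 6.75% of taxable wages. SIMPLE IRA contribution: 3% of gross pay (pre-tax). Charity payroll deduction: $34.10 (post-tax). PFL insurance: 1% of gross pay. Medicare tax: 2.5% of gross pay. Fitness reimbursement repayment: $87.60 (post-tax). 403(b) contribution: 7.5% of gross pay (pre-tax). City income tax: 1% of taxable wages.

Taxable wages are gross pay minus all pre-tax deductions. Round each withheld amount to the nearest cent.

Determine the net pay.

$1016.18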